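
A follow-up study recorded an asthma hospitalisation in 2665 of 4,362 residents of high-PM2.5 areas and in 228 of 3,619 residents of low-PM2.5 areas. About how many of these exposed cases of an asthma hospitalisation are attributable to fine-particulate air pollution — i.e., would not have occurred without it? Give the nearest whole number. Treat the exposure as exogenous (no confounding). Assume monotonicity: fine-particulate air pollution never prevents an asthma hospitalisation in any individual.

about 2390 cases

p₁ = P(outcome | exposed) = 2665/4362 = 0.61096
p₀ = P(outcome | unexposed) = 228/3619 = 0.063001
PN = (p₁ − p₀)/p₁ = (0.61096 − 0.063001) / 0.61096 ≈ 0.89688.
Attributable cases ≈ PN × (exposed cases) = 0.89688 × 2665 ≈ 2390.19.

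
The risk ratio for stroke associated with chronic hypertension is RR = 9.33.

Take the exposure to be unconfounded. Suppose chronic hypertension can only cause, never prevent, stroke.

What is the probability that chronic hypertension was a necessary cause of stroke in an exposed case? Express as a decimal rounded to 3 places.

Under exogeneity and monotonicity, PN = (RR − 1) / RR = 1 − 1/RR.
PN = (9.33 − 1) / 9.33 = 8.33 / 9.33 ≈ 0.8928

PN ≈ 0.893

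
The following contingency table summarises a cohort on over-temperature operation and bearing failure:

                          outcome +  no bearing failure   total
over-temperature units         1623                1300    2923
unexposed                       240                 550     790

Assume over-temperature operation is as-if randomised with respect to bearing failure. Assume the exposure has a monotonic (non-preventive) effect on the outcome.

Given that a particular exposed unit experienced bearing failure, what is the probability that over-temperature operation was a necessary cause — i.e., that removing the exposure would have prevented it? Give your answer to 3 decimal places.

p₁ = P(outcome | exposed) = 1623/2923 = 0.55525
p₀ = P(outcome | unexposed) = 240/790 = 0.3038
Under exogeneity and monotonicity, PN = (p₁ − p₀)/p₁.
PN = (0.55525 − 0.3038) / 0.55525 ≈ 0.4529

PN ≈ 0.453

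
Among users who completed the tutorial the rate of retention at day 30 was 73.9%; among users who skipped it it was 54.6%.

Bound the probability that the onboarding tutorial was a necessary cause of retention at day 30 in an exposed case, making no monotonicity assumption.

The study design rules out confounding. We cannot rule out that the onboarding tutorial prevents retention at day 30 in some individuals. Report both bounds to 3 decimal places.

p₁ = 0.739, p₀ = 0.546.
Under exogeneity alone the bounds on PN are max{0,(p₁−p₀)/p₁} ≤ PN ≤ min{1,(1−p₀)/p₁}.
  lower = (p₁ − p₀)/p₁ = 0.193 / 0.739 ≈ 0.2612
  upper = min{1, (1 − p₀)/p₁} = 0.454 / 0.739 ≈ 0.6143

0.261 ≤ PN ≤ 0.614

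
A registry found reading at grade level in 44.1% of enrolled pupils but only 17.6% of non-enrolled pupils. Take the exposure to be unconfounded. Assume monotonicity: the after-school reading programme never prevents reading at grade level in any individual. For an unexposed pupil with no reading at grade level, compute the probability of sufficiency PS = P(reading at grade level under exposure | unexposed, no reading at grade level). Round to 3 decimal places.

PS ≈ 0.322

p₁ = 0.441, p₀ = 0.176.
Under exogeneity and monotonicity, PS = (p₁ − p₀) / (1 − p₀).
PS = (0.441 − 0.176) / (1 − 0.176) = 0.265 / 0.824 ≈ 0.3216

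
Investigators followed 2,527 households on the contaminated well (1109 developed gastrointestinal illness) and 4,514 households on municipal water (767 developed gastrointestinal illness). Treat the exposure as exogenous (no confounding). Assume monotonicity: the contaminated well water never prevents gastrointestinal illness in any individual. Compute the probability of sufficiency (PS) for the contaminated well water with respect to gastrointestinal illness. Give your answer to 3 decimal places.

p₁ = P(outcome | exposed) = 1109/2527 = 0.43886
p₀ = P(outcome | unexposed) = 767/4514 = 0.16992
Under exogeneity and monotonicity, PS = (p₁ − p₀) / (1 − p₀).
PS = (0.43886 − 0.16992) / (1 − 0.16992) = 0.26894 / 0.83008 ≈ 0.3240

PS ≈ 0.324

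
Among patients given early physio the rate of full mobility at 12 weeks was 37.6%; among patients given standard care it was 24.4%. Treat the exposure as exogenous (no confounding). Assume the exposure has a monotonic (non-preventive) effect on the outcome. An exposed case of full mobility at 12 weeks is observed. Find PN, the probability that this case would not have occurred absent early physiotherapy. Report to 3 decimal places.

p₁ = 0.376, p₀ = 0.244.
Under exogeneity and monotonicity, PN = (p₁ − p₀) / p₁.
PN = (0.376 − 0.244) / 0.376 = 0.132 / 0.376 ≈ 0.3511

PN ≈ 0.351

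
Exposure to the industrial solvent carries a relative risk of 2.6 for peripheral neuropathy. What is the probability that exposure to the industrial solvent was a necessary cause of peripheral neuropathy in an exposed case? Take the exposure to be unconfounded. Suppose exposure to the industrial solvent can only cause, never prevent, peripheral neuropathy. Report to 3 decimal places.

PN ≈ 0.615

Under exogeneity and monotonicity, PN = (RR − 1) / RR = 1 − 1/RR.
PN = (2.6 − 1) / 2.6 = 1.6 / 2.6 ≈ 0.6154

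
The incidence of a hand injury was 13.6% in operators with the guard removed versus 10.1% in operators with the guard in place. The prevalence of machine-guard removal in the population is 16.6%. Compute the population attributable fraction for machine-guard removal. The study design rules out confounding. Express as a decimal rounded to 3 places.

PAF ≈ 0.054

p₁ = 0.136, p₀ = 0.101.
Overall risk P(Y=1) = π·p₁ + (1−π)·p₀ = 0.166×0.136 + 0.834×0.101 = 0.10681.
Under exogeneity, PAF = [P(Y=1) − p₀] / P(Y=1).
PAF = (0.10681 − 0.101) / 0.10681 ≈ 0.0544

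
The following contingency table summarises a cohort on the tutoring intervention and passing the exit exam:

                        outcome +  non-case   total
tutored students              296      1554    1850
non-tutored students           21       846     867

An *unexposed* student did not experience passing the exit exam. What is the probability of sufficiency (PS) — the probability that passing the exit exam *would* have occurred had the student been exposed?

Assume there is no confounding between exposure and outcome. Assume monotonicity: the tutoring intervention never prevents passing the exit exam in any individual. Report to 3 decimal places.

PS ≈ 0.139

p₁ = P(outcome | exposed) = 296/1850 = 0.16
p₀ = P(outcome | unexposed) = 21/867 = 0.024221
Under exogeneity and monotonicity, PS = (p₁ − p₀)/(1 − p₀).
PS = (0.16 − 0.024221) / 0.97578 ≈ 0.1391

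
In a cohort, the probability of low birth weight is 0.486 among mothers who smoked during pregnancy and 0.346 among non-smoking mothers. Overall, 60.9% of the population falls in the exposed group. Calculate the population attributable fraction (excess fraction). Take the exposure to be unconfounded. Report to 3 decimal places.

PAF ≈ 0.198

Let p₁ = 0.486, p₀ = 0.346.
Overall risk P(Y=1) = π·p₁ + (1−π)·p₀ = 0.609×0.486 + 0.391×0.346 = 0.43126.
Under exogeneity, PAF = [P(Y=1) − p₀] / P(Y=1).
PAF = (0.43126 − 0.346) / 0.43126 ≈ 0.1977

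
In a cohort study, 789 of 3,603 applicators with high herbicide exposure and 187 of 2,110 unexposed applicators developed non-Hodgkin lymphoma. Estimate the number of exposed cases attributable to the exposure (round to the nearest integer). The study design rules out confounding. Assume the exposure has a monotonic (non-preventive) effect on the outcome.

p₁ = P(outcome | exposed) = 789/3603 = 0.21898
p₀ = P(outcome | unexposed) = 187/2110 = 0.088626
PN = (p₁ − p₀)/p₁ = (0.21898 − 0.088626) / 0.21898 ≈ 0.59529.
Attributable cases ≈ PN × (exposed cases) = 0.59529 × 789 ≈ 469.68.

about 470 cases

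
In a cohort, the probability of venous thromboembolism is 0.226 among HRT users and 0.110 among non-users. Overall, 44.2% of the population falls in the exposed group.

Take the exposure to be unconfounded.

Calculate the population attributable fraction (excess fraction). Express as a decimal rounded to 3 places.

Let p₁ = 0.226, p₀ = 0.11.
Overall risk P(Y=1) = π·p₁ + (1−π)·p₀ = 0.442×0.226 + 0.558×0.11 = 0.16127.
Under exogeneity, PAF = [P(Y=1) − p₀] / P(Y=1).
PAF = (0.16127 − 0.11) / 0.16127 ≈ 0.3179

PAF ≈ 0.318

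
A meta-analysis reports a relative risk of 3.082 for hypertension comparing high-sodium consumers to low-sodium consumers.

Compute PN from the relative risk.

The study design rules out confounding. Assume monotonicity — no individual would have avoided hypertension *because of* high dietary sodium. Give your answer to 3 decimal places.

Under exogeneity and monotonicity, PN = (RR − 1) / RR = 1 − 1/RR.
PN = (3.082 − 1) / 3.082 = 2.082 / 3.082 ≈ 0.6755

PN ≈ 0.676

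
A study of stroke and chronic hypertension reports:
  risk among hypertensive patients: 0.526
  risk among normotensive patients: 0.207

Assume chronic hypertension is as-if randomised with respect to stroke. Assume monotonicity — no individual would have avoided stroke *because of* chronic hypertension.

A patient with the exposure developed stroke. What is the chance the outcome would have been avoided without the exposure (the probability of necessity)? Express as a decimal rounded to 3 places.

Let p₁ = 0.526, p₀ = 0.207.
Under exogeneity and monotonicity, PN = (p₁ − p₀) / p₁.
PN = (0.526 − 0.207) / 0.526 = 0.319 / 0.526 ≈ 0.6065

PN ≈ 0.606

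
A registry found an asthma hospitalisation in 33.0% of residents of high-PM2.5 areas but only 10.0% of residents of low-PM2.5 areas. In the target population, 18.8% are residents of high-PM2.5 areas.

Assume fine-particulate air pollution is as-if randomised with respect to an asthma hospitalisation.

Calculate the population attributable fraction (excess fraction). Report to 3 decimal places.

p₁ = 0.33, p₀ = 0.1.
Overall risk P(Y=1) = π·p₁ + (1−π)·p₀ = 0.188×0.33 + 0.812×0.1 = 0.14324.
Under exogeneity, PAF = [P(Y=1) − p₀] / P(Y=1).
PAF = (0.14324 − 0.1) / 0.14324 ≈ 0.3019

PAF ≈ 0.302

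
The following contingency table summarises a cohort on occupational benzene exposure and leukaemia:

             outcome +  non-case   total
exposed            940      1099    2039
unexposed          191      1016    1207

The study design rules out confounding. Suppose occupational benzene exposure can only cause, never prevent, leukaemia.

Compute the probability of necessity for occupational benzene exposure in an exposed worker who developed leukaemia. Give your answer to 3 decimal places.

PN ≈ 0.657

p₁ = P(outcome | exposed) = 940/2039 = 0.46101
p₀ = P(outcome | unexposed) = 191/1207 = 0.15824
Under exogeneity and monotonicity, PN = (p₁ − p₀)/p₁.
PN = (0.46101 − 0.15824) / 0.46101 ≈ 0.6567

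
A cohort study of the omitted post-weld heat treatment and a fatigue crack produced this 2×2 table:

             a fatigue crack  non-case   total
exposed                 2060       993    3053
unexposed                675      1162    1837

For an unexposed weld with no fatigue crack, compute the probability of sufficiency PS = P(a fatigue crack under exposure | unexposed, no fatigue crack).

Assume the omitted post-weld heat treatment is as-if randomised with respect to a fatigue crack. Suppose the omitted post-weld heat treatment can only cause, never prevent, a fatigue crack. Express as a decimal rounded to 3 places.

PS ≈ 0.486

p₁ = P(outcome | exposed) = 2060/3053 = 0.67475
p₀ = P(outcome | unexposed) = 675/1837 = 0.36745
Under exogeneity and monotonicity, PS = (p₁ − p₀)/(1 − p₀).
PS = (0.67475 − 0.36745) / 0.63255 ≈ 0.4858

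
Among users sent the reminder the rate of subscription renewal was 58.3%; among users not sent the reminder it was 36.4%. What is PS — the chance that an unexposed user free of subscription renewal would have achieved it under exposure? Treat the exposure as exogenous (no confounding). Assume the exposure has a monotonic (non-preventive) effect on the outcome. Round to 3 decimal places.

PS ≈ 0.344

p₁ = 0.583, p₀ = 0.364.
Under exogeneity and monotonicity, PS = (p₁ − p₀) / (1 − p₀).
PS = (0.583 − 0.364) / (1 − 0.364) = 0.219 / 0.636 ≈ 0.3443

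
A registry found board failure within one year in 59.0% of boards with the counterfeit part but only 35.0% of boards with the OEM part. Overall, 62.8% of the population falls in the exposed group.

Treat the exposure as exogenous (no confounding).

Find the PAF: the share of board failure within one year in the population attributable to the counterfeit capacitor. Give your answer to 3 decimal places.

p₁ = 0.59, p₀ = 0.35.
Overall risk P(Y=1) = π·p₁ + (1−π)·p₀ = 0.628×0.59 + 0.372×0.35 = 0.50072.
Under exogeneity, PAF = [P(Y=1) − p₀] / P(Y=1).
PAF = (0.50072 − 0.35) / 0.50072 ≈ 0.3010

PAF ≈ 0.301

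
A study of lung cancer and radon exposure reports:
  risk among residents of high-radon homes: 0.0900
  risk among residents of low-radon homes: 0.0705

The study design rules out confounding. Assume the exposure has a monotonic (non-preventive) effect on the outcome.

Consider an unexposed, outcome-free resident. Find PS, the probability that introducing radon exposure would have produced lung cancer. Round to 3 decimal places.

PS ≈ 0.021

Let p₁ = 0.09, p₀ = 0.0705.
Under exogeneity and monotonicity, PS = (p₁ − p₀) / (1 − p₀).
PS = (0.09 − 0.0705) / (1 − 0.0705) = 0.0195 / 0.9295 ≈ 0.0210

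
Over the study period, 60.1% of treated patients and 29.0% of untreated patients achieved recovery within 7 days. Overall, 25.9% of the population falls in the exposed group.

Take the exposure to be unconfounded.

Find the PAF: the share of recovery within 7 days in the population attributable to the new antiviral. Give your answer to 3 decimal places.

p₁ = 0.601, p₀ = 0.29.
Overall risk P(Y=1) = π·p₁ + (1−π)·p₀ = 0.259×0.601 + 0.741×0.29 = 0.37055.
Under exogeneity, PAF = [P(Y=1) − p₀] / P(Y=1).
PAF = (0.37055 − 0.29) / 0.37055 ≈ 0.2174

PAF ≈ 0.217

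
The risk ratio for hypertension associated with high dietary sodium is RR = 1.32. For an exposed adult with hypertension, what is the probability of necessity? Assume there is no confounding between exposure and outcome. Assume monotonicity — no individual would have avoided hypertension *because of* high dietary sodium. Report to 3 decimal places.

Under exogeneity and monotonicity, PN = (RR − 1) / RR = 1 − 1/RR.
PN = (1.32 − 1) / 1.32 = 0.32 / 1.32 ≈ 0.2424

PN ≈ 0.242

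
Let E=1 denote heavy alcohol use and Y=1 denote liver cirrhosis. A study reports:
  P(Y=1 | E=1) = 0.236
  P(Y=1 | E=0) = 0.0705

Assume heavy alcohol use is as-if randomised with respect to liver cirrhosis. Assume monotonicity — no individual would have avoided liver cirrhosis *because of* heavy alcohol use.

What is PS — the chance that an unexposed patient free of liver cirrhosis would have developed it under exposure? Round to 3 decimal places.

PS ≈ 0.178

Let p₁ = 0.236, p₀ = 0.0705.
Under exogeneity and monotonicity, PS = (p₁ − p₀) / (1 − p₀).
PS = (0.236 − 0.0705) / (1 − 0.0705) = 0.1655 / 0.9295 ≈ 0.1781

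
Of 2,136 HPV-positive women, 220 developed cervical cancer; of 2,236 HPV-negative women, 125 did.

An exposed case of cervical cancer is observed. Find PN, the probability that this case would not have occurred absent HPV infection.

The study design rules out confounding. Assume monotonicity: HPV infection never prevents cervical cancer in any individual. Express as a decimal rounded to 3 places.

PN ≈ 0.457

p₁ = P(outcome | exposed) = 220/2136 = 0.103
p₀ = P(outcome | unexposed) = 125/2236 = 0.055903
Under exogeneity and monotonicity, PN = (p₁ − p₀) / p₁.
PN = (0.103 − 0.055903) / 0.103 = 0.047093 / 0.103 ≈ 0.4572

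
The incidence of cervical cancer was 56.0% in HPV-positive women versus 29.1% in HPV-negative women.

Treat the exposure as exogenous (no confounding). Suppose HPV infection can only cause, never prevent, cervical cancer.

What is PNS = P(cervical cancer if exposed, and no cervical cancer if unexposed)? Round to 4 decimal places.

p₁ = 0.56, p₀ = 0.291.
Under exogeneity and monotonicity, PNS = p₁ − p₀.
PNS = 0.56 − 0.291 = 0.269

PNS ≈ 0.2690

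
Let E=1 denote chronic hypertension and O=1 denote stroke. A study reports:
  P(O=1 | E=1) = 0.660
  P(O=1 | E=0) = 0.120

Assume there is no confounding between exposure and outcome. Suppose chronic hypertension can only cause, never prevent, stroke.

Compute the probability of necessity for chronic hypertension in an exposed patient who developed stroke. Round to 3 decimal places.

Let p₁ = 0.66, p₀ = 0.12.
Under exogeneity and monotonicity, PN = (p₁ − p₀) / p₁.
PN = (0.66 − 0.12) / 0.66 = 0.54 / 0.66 ≈ 0.8182

PN ≈ 0.818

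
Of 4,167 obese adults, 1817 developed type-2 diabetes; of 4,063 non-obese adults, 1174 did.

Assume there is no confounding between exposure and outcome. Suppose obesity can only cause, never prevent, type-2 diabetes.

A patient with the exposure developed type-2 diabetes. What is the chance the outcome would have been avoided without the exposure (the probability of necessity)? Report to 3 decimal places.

p₁ = P(outcome | exposed) = 1817/4167 = 0.43605
p₀ = P(outcome | unexposed) = 1174/4063 = 0.28895
Under exogeneity and monotonicity, PN = (p₁ − p₀) / p₁.
PN = (0.43605 − 0.28895) / 0.43605 = 0.1471 / 0.43605 ≈ 0.3373

PN ≈ 0.337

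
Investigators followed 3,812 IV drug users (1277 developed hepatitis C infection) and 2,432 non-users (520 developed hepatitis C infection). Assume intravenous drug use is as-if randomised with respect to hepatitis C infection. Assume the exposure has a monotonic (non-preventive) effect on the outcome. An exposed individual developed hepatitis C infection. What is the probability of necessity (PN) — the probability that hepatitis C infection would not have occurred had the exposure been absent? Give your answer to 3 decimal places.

PN ≈ 0.362

p₁ = P(outcome | exposed) = 1277/3812 = 0.33499
p₀ = P(outcome | unexposed) = 520/2432 = 0.21382
Under exogeneity and monotonicity, PN = (p₁ − p₀) / p₁.
PN = (0.33499 − 0.21382) / 0.33499 = 0.12118 / 0.33499 ≈ 0.3617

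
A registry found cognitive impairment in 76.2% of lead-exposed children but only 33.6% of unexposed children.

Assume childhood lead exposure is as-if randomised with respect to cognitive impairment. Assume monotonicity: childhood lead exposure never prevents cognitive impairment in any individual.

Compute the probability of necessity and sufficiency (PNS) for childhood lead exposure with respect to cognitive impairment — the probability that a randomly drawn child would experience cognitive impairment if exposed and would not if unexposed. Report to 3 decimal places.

p₁ = 0.762, p₀ = 0.336.
Under exogeneity and monotonicity, PNS = p₁ − p₀.
PNS = 0.762 − 0.336 = 0.426

PNS ≈ 0.426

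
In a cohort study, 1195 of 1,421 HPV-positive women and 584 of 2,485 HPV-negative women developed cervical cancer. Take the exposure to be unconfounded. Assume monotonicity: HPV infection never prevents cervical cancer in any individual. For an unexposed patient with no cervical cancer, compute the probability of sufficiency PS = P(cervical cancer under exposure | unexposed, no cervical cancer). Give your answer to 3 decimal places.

PS ≈ 0.792

p₁ = P(outcome | exposed) = 1195/1421 = 0.84096
p₀ = P(outcome | unexposed) = 584/2485 = 0.23501
Under exogeneity and monotonicity, PS = (p₁ − p₀) / (1 − p₀).
PS = (0.84096 − 0.23501) / (1 − 0.23501) = 0.60595 / 0.76499 ≈ 0.7921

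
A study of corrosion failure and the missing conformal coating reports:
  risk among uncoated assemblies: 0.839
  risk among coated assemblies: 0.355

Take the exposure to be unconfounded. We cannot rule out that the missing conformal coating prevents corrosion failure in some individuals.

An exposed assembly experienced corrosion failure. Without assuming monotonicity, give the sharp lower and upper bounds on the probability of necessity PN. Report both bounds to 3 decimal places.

0.577 ≤ PN ≤ 0.769

Let p₁ = 0.839, p₀ = 0.355.
Under exogeneity alone the bounds on PN are max{0,(p₁−p₀)/p₁} ≤ PN ≤ min{1,(1−p₀)/p₁}.
  lower = (p₁ − p₀)/p₁ = 0.484 / 0.839 ≈ 0.5769
  upper = min{1, (1 − p₀)/p₁} = 0.645 / 0.839 ≈ 0.7688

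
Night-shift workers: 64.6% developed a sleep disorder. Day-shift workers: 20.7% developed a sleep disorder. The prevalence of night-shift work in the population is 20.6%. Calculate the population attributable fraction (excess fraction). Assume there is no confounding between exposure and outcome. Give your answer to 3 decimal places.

p₁ = 0.646, p₀ = 0.207.
Overall risk P(Y=1) = π·p₁ + (1−π)·p₀ = 0.206×0.646 + 0.794×0.207 = 0.29743.
Under exogeneity, PAF = [P(Y=1) − p₀] / P(Y=1).
PAF = (0.29743 − 0.207) / 0.29743 ≈ 0.3040

PAF ≈ 0.304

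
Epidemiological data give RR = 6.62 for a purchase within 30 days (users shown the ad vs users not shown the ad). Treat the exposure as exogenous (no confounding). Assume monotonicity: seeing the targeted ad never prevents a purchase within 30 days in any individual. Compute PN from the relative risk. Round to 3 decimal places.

PN ≈ 0.849

Under exogeneity and monotonicity, PN = (RR − 1) / RR = 1 − 1/RR.
PN = (6.62 − 1) / 6.62 = 5.62 / 6.62 ≈ 0.8489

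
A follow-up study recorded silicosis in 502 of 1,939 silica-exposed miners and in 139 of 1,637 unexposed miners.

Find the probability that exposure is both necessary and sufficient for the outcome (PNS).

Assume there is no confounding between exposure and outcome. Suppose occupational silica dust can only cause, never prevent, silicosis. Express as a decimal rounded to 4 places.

p₁ = P(outcome | exposed) = 502/1939 = 0.2589
p₀ = P(outcome | unexposed) = 139/1637 = 0.084911
Under exogeneity and monotonicity, PNS = p₁ − p₀.
PNS = 0.2589 − 0.084911 = 0.17398

PNS ≈ 0.1740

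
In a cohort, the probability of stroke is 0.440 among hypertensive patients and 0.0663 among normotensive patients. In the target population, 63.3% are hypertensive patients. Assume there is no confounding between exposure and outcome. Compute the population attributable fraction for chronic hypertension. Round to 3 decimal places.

Let p₁ = 0.44, p₀ = 0.0663.
Overall risk P(Y=1) = π·p₁ + (1−π)·p₀ = 0.633×0.44 + 0.367×0.0663 = 0.30285.
Under exogeneity, PAF = [P(Y=1) − p₀] / P(Y=1).
PAF = (0.30285 − 0.0663) / 0.30285 ≈ 0.7811

PAF ≈ 0.781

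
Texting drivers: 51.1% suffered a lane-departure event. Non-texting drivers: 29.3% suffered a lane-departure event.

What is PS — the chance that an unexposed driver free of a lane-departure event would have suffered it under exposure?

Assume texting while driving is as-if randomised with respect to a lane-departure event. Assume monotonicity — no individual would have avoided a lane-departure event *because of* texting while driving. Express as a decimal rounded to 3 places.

PS ≈ 0.308

p₁ = 0.511, p₀ = 0.293.
Under exogeneity and monotonicity, PS = (p₁ − p₀) / (1 − p₀).
PS = (0.511 − 0.293) / (1 − 0.293) = 0.218 / 0.707 ≈ 0.3083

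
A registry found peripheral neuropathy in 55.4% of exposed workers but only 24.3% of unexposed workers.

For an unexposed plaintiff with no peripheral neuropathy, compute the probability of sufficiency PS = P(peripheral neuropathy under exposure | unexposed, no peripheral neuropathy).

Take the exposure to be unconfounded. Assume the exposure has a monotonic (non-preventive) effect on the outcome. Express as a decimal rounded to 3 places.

PS ≈ 0.411

p₁ = 0.554, p₀ = 0.243.
Under exogeneity and monotonicity, PS = (p₁ − p₀) / (1 − p₀).
PS = (0.554 − 0.243) / (1 − 0.243) = 0.311 / 0.757 ≈ 0.4108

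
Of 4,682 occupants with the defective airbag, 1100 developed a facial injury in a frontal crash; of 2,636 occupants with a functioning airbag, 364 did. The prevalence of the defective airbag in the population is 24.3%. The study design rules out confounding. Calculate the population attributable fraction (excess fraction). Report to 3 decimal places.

p₁ = P(outcome | exposed) = 1100/4682 = 0.23494
p₀ = P(outcome | unexposed) = 364/2636 = 0.13809
Overall risk P(Y=1) = π·p₁ + (1−π)·p₀ = 0.243×0.23494 + 0.757×0.13809 = 0.16162.
Under exogeneity, PAF = [P(Y=1) − p₀] / P(Y=1).
PAF = (0.16162 − 0.13809) / 0.16162 ≈ 0.1456

PAF ≈ 0.146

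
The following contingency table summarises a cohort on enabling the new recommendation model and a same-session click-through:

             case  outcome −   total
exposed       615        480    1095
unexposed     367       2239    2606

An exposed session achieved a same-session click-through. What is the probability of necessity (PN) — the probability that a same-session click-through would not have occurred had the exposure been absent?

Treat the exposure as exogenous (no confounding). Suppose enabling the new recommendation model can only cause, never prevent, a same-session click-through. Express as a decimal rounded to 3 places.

p₁ = P(outcome | exposed) = 615/1095 = 0.56164
p₀ = P(outcome | unexposed) = 367/2606 = 0.14083
Under exogeneity and monotonicity, PN = (p₁ − p₀) / p₁.
PN = (0.56164 − 0.14083) / 0.56164 = 0.42081 / 0.56164 ≈ 0.7493

PN ≈ 0.749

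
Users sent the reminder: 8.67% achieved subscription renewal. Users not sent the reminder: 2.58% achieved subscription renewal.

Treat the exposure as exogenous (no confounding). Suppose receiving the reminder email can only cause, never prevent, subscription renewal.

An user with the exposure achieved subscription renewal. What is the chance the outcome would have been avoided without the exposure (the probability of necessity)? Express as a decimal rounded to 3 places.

p₁ = 0.0867, p₀ = 0.0258.
Under exogeneity and monotonicity, PN = (p₁ − p₀) / p₁.
PN = (0.0867 − 0.0258) / 0.0867 = 0.0609 / 0.0867 ≈ 0.7024

PN ≈ 0.702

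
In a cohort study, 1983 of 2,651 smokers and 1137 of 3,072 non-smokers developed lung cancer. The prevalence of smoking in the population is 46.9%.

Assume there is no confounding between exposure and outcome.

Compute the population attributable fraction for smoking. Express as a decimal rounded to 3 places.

p₁ = P(outcome | exposed) = 1983/2651 = 0.74802
p₀ = P(outcome | unexposed) = 1137/3072 = 0.37012
Overall risk P(Y=1) = π·p₁ + (1−π)·p₀ = 0.469×0.74802 + 0.531×0.37012 = 0.54735.
Under exogeneity, PAF = [P(Y=1) − p₀] / P(Y=1).
PAF = (0.54735 − 0.37012) / 0.54735 ≈ 0.3238

PAF ≈ 0.324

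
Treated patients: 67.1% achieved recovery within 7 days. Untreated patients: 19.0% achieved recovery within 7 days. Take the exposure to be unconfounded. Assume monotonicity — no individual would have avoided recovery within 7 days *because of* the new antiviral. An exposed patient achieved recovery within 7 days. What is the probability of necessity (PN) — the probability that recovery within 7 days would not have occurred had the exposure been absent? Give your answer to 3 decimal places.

p₁ = 0.671, p₀ = 0.19.
Under exogeneity and monotonicity, PN = (p₁ − p₀) / p₁.
PN = (0.671 − 0.19) / 0.671 = 0.481 / 0.671 ≈ 0.7168

PN ≈ 0.717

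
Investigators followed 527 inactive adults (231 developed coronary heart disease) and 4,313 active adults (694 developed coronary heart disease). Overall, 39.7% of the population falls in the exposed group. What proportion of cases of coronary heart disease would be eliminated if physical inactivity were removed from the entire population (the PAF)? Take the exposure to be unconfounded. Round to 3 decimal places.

p₁ = P(outcome | exposed) = 231/527 = 0.43833
p₀ = P(outcome | unexposed) = 694/4313 = 0.16091
Overall risk P(Y=1) = π·p₁ + (1−π)·p₀ = 0.397×0.43833 + 0.603×0.16091 = 0.27105.
Under exogeneity, PAF = [P(Y=1) − p₀] / P(Y=1).
PAF = (0.27105 − 0.16091) / 0.27105 ≈ 0.4063

PAF ≈ 0.406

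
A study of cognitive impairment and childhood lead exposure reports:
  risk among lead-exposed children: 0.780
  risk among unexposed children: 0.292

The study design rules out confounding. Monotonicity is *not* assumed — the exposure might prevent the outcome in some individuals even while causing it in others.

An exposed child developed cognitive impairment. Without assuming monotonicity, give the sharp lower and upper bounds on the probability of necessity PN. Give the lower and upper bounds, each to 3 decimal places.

Let p₁ = 0.78, p₀ = 0.292.
Under exogeneity alone the bounds on PN are max{0,(p₁−p₀)/p₁} ≤ PN ≤ min{1,(1−p₀)/p₁}.
  lower = (p₁ − p₀)/p₁ = 0.488 / 0.78 ≈ 0.6256
  upper = min{1, (1 − p₀)/p₁} = 0.708 / 0.78 ≈ 0.9077

0.626 ≤ PN ≤ 0.908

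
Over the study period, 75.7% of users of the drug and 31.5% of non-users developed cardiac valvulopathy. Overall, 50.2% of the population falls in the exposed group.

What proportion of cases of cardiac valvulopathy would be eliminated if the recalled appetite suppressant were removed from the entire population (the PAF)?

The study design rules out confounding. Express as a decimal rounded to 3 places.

p₁ = 0.757, p₀ = 0.315.
Overall risk P(Y=1) = π·p₁ + (1−π)·p₀ = 0.502×0.757 + 0.498×0.315 = 0.53688.
Under exogeneity, PAF = [P(Y=1) − p₀] / P(Y=1).
PAF = (0.53688 − 0.315) / 0.53688 ≈ 0.4133

PAF ≈ 0.413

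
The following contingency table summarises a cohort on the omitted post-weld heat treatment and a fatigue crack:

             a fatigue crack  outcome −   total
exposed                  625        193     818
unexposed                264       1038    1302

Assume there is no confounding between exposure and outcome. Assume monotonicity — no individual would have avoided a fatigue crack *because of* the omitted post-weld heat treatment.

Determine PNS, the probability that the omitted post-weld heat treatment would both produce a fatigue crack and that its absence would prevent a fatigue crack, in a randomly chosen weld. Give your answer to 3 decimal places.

p₁ = P(outcome | exposed) = 625/818 = 0.76406
p₀ = P(outcome | unexposed) = 264/1302 = 0.20276
Under exogeneity and monotonicity, PNS = p₁ − p₀.
PNS = 0.76406 − 0.20276 = 0.56129

PNS ≈ 0.561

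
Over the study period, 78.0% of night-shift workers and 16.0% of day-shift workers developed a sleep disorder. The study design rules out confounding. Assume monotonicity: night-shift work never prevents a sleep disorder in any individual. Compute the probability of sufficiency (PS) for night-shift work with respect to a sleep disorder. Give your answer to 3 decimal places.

p₁ = 0.78, p₀ = 0.16.
Under exogeneity and monotonicity, PS = (p₁ − p₀) / (1 − p₀).
PS = (0.78 − 0.16) / (1 − 0.16) = 0.62 / 0.84 ≈ 0.7381

PS ≈ 0.738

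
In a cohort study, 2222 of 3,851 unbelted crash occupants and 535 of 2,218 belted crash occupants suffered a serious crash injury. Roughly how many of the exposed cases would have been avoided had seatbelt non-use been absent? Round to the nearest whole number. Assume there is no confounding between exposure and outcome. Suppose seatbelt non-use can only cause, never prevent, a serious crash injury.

about 1293 cases

p₁ = P(outcome | exposed) = 2222/3851 = 0.57699
p₀ = P(outcome | unexposed) = 535/2218 = 0.24121
PN = (p₁ − p₀)/p₁ = (0.57699 − 0.24121) / 0.57699 ≈ 0.58196.
Attributable cases ≈ PN × (exposed cases) = 0.58196 × 2222 ≈ 1293.11.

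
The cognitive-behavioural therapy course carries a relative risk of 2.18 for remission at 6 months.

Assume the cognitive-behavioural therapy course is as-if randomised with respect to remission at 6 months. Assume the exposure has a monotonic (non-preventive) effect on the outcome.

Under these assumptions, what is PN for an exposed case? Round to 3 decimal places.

PN ≈ 0.541

Under exogeneity and monotonicity, PN = (RR − 1) / RR = 1 − 1/RR.
PN = (2.18 − 1) / 2.18 = 1.18 / 2.18 ≈ 0.5413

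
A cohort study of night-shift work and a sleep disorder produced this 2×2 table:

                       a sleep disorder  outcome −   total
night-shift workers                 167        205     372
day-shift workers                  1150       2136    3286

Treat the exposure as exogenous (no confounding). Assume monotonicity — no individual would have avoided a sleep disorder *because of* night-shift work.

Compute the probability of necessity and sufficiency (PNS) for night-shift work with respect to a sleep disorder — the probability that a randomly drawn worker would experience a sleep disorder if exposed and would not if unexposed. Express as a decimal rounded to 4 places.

p₁ = P(outcome | exposed) = 167/372 = 0.44892
p₀ = P(outcome | unexposed) = 1150/3286 = 0.34997
Under exogeneity and monotonicity, PNS = p₁ − p₀.
PNS = 0.44892 − 0.34997 = 0.098955

PNS ≈ 0.0990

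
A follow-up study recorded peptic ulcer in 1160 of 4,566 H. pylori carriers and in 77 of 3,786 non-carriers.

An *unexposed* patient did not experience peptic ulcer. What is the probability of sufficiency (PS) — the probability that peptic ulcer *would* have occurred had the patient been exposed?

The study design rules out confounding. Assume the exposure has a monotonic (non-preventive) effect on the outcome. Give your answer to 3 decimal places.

p₁ = P(outcome | exposed) = 1160/4566 = 0.25405
p₀ = P(outcome | unexposed) = 77/3786 = 0.020338
Under exogeneity and monotonicity, PS = (p₁ − p₀) / (1 − p₀).
PS = (0.25405 − 0.020338) / (1 − 0.020338) = 0.23371 / 0.97966 ≈ 0.2386

PS ≈ 0.239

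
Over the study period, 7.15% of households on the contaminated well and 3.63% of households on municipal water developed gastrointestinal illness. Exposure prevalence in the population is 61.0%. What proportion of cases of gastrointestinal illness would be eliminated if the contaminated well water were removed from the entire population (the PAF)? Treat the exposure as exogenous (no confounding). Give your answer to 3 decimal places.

p₁ = 0.0715, p₀ = 0.0363.
Overall risk P(Y=1) = π·p₁ + (1−π)·p₀ = 0.61×0.0715 + 0.39×0.0363 = 0.057772.
Under exogeneity, PAF = [P(Y=1) − p₀] / P(Y=1).
PAF = (0.057772 − 0.0363) / 0.057772 ≈ 0.3717

PAF ≈ 0.372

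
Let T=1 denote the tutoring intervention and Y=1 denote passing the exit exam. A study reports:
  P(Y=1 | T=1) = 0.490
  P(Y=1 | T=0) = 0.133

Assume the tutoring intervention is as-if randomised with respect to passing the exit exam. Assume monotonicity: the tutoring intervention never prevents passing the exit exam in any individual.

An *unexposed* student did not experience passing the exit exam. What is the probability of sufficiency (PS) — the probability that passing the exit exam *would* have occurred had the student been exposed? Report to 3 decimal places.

Let p₁ = 0.49, p₀ = 0.133.
Under exogeneity and monotonicity, PS = (p₁ − p₀) / (1 − p₀).
PS = (0.49 − 0.133) / (1 − 0.133) = 0.357 / 0.867 ≈ 0.4118

PS ≈ 0.412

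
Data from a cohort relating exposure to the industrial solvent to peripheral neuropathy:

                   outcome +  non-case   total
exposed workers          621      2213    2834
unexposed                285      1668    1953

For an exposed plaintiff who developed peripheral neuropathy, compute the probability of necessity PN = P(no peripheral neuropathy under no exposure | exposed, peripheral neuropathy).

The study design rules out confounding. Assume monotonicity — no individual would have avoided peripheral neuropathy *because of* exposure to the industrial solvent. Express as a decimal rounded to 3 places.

PN ≈ 0.334

p₁ = P(outcome | exposed) = 621/2834 = 0.21912
p₀ = P(outcome | unexposed) = 285/1953 = 0.14593
Under exogeneity and monotonicity, PN = (p₁ − p₀) / p₁.
PN = (0.21912 − 0.14593) / 0.21912 = 0.073196 / 0.21912 ≈ 0.3340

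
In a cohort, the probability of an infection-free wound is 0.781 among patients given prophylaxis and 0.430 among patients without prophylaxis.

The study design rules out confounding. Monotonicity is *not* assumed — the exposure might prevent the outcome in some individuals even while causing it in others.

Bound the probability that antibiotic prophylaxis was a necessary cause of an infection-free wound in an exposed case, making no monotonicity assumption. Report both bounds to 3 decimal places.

Let p₁ = 0.781, p₀ = 0.43.
Under exogeneity alone the bounds on PN are max{0,(p₁−p₀)/p₁} ≤ PN ≤ min{1,(1−p₀)/p₁}.
  lower = (p₁ − p₀)/p₁ = 0.351 / 0.781 ≈ 0.4494
  upper = min{1, (1 − p₀)/p₁} = 0.57 / 0.781 ≈ 0.7298

0.449 ≤ PN ≤ 0.730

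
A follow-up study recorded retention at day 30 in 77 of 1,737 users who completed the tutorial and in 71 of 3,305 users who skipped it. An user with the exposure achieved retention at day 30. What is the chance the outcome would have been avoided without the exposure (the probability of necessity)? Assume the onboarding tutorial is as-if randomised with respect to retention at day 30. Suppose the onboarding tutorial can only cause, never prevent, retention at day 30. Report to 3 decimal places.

p₁ = P(outcome | exposed) = 77/1737 = 0.044329
p₀ = P(outcome | unexposed) = 71/3305 = 0.021483
Under exogeneity and monotonicity, PN = (p₁ − p₀) / p₁.
PN = (0.044329 − 0.021483) / 0.044329 = 0.022847 / 0.044329 ≈ 0.5154

PN ≈ 0.515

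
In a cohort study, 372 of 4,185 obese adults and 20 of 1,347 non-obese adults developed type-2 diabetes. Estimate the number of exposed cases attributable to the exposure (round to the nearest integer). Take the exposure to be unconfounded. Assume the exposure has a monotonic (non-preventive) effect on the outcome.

p₁ = P(outcome | exposed) = 372/4185 = 0.088889
p₀ = P(outcome | unexposed) = 20/1347 = 0.014848
PN = (p₁ − p₀)/p₁ = (0.088889 − 0.014848) / 0.088889 ≈ 0.83296.
Attributable cases ≈ PN × (exposed cases) = 0.83296 × 372 ≈ 309.86.

about 310 cases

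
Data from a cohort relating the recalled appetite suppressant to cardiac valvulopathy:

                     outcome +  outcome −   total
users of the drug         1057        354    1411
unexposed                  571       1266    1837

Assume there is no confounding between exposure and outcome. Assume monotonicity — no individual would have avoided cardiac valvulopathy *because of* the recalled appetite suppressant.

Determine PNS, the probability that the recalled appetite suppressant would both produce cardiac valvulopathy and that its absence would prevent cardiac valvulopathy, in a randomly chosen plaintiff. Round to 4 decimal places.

p₁ = P(outcome | exposed) = 1057/1411 = 0.74911
p₀ = P(outcome | unexposed) = 571/1837 = 0.31083
Under exogeneity and monotonicity, PNS = p₁ − p₀.
PNS = 0.74911 − 0.31083 = 0.43828

PNS ≈ 0.4383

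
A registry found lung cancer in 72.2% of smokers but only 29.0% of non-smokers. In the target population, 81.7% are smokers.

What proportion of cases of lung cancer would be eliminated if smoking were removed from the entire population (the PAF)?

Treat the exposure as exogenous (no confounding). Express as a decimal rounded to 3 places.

p₁ = 0.722, p₀ = 0.29.
Overall risk P(Y=1) = π·p₁ + (1−π)·p₀ = 0.817×0.722 + 0.183×0.29 = 0.64294.
Under exogeneity, PAF = [P(Y=1) − p₀] / P(Y=1).
PAF = (0.64294 − 0.29) / 0.64294 ≈ 0.5489

PAF ≈ 0.549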